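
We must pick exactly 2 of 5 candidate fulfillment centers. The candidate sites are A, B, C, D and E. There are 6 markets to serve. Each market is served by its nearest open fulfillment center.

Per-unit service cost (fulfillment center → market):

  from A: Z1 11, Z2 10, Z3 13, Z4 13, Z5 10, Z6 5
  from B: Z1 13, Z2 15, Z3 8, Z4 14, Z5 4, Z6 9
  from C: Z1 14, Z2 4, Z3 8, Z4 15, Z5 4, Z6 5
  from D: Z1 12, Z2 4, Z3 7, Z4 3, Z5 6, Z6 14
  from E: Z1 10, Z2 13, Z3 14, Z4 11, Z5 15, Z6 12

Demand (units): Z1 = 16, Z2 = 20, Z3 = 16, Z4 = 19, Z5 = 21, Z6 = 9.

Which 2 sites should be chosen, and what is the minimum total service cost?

With exactly 2 open, each market uses its cheapest among the chosen.
{C, D}: Z1→D 12·16=192, Z2→C 4·20=80, Z3→D 7·16=112, Z4→D 3·19=57, Z5→C 4·21=84, Z6→C 5·9=45. Service cost 570.
{A, D}: service cost 596
{B, D}: service cost 606
Among all 10 size-2 choices, {C, D} is lowest.

Choose C and D; total service cost 570.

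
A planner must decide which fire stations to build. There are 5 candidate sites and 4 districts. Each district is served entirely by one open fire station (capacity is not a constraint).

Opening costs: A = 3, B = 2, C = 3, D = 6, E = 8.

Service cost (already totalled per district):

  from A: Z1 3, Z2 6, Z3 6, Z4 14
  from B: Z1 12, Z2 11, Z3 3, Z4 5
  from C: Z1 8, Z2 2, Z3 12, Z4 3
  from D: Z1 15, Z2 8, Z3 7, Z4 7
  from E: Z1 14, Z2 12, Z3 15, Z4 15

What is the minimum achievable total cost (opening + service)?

For any fixed open set, each district goes to its cheapest open site; total = fixed + service.
{A, B, C}: Z1→A 3, Z2→C 2, Z3→B 3, Z4→C 3. Service 11; fixed 8; total 19.
{A, C}: service 14 + fixed 6 = 20
{B, C}: service 16 + fixed 5 = 21
{A, B, C, D, E}: service 11 + fixed 22 = 33
No other subset beats 19.

Minimum total cost: 19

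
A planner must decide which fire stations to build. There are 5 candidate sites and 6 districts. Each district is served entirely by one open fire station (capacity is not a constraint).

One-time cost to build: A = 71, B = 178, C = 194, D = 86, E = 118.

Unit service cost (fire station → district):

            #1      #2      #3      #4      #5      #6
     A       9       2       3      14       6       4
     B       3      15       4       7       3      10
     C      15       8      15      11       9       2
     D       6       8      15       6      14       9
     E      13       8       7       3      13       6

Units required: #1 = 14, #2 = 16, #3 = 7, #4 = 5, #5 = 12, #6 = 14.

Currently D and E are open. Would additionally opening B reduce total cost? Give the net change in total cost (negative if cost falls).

Current service cost with {D, E}: 516.
Adding B: each district re-picks its cheapest; new service cost 333, saving 183.
Extra fixed cost: 178. Net change = 178 − 183 = -5.
(Totals: 720 → 715.)

Yes — net change −5 (cost falls by 5).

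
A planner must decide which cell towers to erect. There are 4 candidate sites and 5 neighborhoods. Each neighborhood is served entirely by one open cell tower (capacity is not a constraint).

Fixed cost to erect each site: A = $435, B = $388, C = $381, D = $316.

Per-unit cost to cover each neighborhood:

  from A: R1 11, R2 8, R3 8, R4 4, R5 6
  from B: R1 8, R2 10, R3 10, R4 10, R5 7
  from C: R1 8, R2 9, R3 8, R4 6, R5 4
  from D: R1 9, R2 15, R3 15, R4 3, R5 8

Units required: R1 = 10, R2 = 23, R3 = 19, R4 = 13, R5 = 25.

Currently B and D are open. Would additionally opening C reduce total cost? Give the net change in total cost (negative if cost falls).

No — net change +245 (cost rises by 245).

Current service cost with {B, D}: 714.
Adding C: each neighborhood re-picks its cheapest; new service cost 578, saving 136.
Extra fixed cost: 381. Net change = 381 − 136 = 245.
(Totals: 1418 → 1663.)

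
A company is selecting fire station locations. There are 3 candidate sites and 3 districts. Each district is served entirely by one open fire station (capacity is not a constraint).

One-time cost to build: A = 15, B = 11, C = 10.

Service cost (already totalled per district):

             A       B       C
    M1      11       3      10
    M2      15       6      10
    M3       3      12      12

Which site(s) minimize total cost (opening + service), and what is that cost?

For any fixed open set, each district goes to its cheapest open site; total = fixed + service.
{B}: M1→B 3, M2→B 6, M3→B 12. Service 21; fixed 11; total 32.
{A, B}: M1→B 3, M2→B 6, M3→A 3. Service 12; fixed 26; total 38.
{B, C}: service 21 + fixed 21 = 42
{A, B, C}: M1→B 3, M2→B 6, M3→A 3. Service 12; fixed 36; total 48.
No other subset beats 32.

Open B only; minimum total cost 32.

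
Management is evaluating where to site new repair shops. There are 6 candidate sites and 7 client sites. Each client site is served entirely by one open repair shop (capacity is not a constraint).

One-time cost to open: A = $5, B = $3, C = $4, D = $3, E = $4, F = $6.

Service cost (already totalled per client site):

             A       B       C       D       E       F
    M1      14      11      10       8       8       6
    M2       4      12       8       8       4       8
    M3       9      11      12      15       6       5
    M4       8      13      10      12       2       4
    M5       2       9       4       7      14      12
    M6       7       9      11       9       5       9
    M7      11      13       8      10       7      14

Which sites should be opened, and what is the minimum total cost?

Open A and E; minimum total cost 43.

For any fixed open set, each client site goes to its cheapest open site; total = fixed + service.
{A, E}: M1→E 8, M2→A 4, M3→E 6, M4→E 2, M5→A 2, M6→E 5, M7→E 7. Service 34; fixed 9; total 43.
{C, E}: M1→E 8, M2→E 4, M3→E 6, M4→E 2, M5→C 4, M6→E 5, M7→E 7. Service 36; fixed 8; total 44.
{A, B, E}: service 34 + fixed 12 = 46
{A, B, C, D, E, F}: M1→F 6, M2→A 4, M3→F 5, M4→E 2, M5→A 2, M6→E 5, M7→E 7. Service 31; fixed 25; total 56.
No other subset beats 43.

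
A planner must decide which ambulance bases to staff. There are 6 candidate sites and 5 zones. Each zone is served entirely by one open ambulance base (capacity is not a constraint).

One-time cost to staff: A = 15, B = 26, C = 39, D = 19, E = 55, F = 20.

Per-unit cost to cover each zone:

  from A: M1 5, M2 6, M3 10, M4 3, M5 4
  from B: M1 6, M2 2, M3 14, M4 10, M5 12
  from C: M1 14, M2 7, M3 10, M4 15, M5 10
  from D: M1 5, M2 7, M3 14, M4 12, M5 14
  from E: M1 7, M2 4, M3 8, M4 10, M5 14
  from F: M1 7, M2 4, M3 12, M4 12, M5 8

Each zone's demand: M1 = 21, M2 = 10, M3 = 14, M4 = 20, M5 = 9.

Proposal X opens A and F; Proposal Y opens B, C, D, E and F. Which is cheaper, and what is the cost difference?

Proposal X is cheaper by 252.

Proposal X: {A, F}: M1→A 5·21=105, M2→F 4·10=40, M3→A 10·14=140, M4→A 3·20=60, M5→A 4·9=36. Service 381; fixed 35; total 416.
Proposal Y: {B, C, D, E, F}: M1→D 5·21=105, M2→B 2·10=20, M3→E 8·14=112, M4→B 10·20=200, M5→F 8·9=72. Service 509; fixed 159; total 668.
Difference: |416 − 668| = 252.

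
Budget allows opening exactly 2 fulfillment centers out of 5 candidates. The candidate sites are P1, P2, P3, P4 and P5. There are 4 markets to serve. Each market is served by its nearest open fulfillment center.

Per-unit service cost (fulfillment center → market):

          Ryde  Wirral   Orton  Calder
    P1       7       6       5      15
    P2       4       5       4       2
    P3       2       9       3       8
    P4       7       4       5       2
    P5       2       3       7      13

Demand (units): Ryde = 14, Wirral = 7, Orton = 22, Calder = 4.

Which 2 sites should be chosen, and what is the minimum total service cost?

With exactly 2 open, each market uses its cheapest among the chosen.
{P3, P4}: Ryde→P3 2·14=28, Wirral→P4 4·7=28, Orton→P3 3·22=66, Calder→P4 2·4=8. Service cost 130.
{P2, P3}: service cost 137
{P2, P5}: service cost 145
Among all 10 size-2 choices, {P3, P4} is lowest.

Choose P3 and P4; total service cost 130.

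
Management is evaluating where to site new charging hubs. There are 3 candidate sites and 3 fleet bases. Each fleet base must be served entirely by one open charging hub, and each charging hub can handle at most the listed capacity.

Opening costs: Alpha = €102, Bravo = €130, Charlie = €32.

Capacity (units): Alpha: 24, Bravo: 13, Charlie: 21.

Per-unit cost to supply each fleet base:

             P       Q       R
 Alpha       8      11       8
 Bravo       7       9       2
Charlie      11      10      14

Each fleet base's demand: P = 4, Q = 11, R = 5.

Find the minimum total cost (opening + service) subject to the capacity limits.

Open {Charlie}: P→Charlie 11·4=44, Q→Charlie 10·11=110, R→Charlie 14·5=70.
Loads: Charlie carries 20/21. Service 224; fixed 32; total 256.
Next best feasible plan costs 295.

Minimum total cost: 256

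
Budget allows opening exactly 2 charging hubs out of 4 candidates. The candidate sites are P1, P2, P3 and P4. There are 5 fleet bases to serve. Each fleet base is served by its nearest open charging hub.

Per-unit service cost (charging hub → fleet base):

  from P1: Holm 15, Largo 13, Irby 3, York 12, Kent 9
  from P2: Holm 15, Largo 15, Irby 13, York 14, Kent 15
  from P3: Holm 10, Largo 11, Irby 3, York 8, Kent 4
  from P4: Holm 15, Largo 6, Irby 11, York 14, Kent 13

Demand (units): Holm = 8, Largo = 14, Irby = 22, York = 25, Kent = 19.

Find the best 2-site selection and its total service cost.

Choose P3 and P4; total service cost 506.

With exactly 2 open, each fleet base uses its cheapest among the chosen.
{P3, P4}: Holm→P3 10·8=80, Largo→P4 6·14=84, Irby→P3 3·22=66, York→P3 8·25=200, Kent→P3 4·19=76. Service cost 506.
{P1, P3}: service cost 576
{P2, P3}: service cost 576
Among all 6 size-2 choices, {P3, P4} is lowest.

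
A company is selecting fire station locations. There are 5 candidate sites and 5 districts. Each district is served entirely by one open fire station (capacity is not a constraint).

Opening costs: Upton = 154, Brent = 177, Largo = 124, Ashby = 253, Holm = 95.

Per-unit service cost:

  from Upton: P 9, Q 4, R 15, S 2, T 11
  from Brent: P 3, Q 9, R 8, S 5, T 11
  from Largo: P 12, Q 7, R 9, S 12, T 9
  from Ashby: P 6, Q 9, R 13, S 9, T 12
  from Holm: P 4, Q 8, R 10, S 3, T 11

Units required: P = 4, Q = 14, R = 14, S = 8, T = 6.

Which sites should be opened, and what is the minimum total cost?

For any fixed open set, each district goes to its cheapest open site; total = fixed + service.
{Holm}: P→Holm 4·4=16, Q→Holm 8·14=112, R→Holm 10·14=140, S→Holm 3·8=24, T→Holm 11·6=66. Service 358; fixed 95; total 453.
{Brent}: service 356 + fixed 177 = 533
{Largo, Holm}: service 318 + fixed 219 = 537
{Upton, Brent, Largo, Ashby, Holm}: P→Brent 3·4=12, Q→Upton 4·14=56, R→Brent 8·14=112, S→Upton 2·8=16, T→Largo 9·6=54. Service 250; fixed 803; total 1053.
No other subset beats 453.

Open Holm only; minimum total cost 453.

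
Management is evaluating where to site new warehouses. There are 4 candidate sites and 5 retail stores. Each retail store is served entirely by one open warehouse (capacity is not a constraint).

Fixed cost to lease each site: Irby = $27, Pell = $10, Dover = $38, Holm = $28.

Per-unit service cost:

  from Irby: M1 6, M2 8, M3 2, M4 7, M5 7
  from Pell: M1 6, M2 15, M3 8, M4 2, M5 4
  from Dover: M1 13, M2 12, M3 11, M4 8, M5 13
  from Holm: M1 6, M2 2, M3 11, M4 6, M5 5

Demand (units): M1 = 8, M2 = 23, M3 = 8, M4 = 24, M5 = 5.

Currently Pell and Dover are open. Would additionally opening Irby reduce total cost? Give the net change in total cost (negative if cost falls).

Current service cost with {Pell, Dover}: 456.
Adding Irby: each retail store re-picks its cheapest; new service cost 316, saving 140.
Extra fixed cost: 27. Net change = 27 − 140 = -113.
(Totals: 504 → 391.)

Yes — net change −113 (cost falls by 113).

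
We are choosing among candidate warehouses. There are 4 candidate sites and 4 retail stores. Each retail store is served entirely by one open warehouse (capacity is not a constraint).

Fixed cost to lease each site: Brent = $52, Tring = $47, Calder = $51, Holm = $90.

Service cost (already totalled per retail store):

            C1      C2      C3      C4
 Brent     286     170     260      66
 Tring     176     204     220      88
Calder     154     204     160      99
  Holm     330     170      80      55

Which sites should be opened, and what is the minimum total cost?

For any fixed open set, each retail store goes to its cheapest open site; total = fixed + service.
{Calder, Holm}: C1→Calder 154, C2→Holm 170, C3→Holm 80, C4→Holm 55. Service 459; fixed 141; total 600.
{Tring, Holm}: service 481 + fixed 137 = 618
{Tring, Calder, Holm}: service 459 + fixed 188 = 647
{Brent, Tring, Calder, Holm}: C1→Calder 154, C2→Brent 170, C3→Holm 80, C4→Holm 55. Service 459; fixed 240; total 699.
(All 15 nonempty subsets were checked; Calder and Holm is lowest.)

Open Calder and Holm; minimum total cost 600.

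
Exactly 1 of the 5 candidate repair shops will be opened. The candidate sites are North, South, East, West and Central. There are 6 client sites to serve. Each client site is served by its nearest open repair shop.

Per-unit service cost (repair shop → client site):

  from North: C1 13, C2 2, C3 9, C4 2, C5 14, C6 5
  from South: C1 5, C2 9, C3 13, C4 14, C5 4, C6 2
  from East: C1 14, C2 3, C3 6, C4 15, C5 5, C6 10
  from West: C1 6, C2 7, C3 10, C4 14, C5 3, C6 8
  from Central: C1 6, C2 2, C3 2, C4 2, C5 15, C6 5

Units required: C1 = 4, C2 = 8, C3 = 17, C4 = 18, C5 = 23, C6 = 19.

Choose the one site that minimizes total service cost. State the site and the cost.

Choose Central only; total service cost 550.

With exactly 1 open, each client site uses its cheapest among the chosen.
{Central}: C1→Central 6·4=24, C2→Central 2·8=16, C3→Central 2·17=34, C4→Central 2·18=36, C5→Central 15·23=345, C6→Central 5·19=95. Service cost 550.
{North}: service cost 674
{South}: service cost 695
Among all 5 size-1 choices, {Central} is lowest.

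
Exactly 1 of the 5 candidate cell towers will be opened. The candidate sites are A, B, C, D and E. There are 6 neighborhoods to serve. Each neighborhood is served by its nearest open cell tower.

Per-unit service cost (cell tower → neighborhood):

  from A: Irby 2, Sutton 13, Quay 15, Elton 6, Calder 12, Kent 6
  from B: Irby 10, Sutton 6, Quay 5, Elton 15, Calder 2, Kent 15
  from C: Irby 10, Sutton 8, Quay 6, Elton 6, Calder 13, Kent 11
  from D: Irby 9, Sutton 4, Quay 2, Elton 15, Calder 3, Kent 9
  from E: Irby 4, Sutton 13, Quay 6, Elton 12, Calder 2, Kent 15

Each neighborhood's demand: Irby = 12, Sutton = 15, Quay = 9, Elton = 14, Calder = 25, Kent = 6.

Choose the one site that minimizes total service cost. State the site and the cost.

Choose D only; total service cost 525.

With exactly 1 open, each neighborhood uses its cheapest among the chosen.
{D}: Irby→D 9·12=108, Sutton→D 4·15=60, Quay→D 2·9=18, Elton→D 15·14=210, Calder→D 3·25=75, Kent→D 9·6=54. Service cost 525.
{B}: service cost 605
{E}: service cost 605
Among all 5 size-1 choices, {D} is lowest.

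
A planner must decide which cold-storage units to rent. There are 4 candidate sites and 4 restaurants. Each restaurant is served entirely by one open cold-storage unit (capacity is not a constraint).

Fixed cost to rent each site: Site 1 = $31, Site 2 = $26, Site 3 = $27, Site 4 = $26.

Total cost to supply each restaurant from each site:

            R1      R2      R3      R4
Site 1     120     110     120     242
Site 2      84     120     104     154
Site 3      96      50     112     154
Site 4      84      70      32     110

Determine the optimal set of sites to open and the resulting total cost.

Open Site 4 only; minimum total cost 322.

For any fixed open set, each restaurant goes to its cheapest open site; total = fixed + service.
{Site 4}: R1→Site 4 84, R2→Site 4 70, R3→Site 4 32, R4→Site 4 110. Service 296; fixed 26; total 322.
{Site 3, Site 4}: R1→Site 4 84, R2→Site 3 50, R3→Site 4 32, R4→Site 4 110. Service 276; fixed 53; total 329.
{Site 2, Site 4}: service 296 + fixed 52 = 348
{Site 1, Site 2, Site 3, Site 4}: service 276 + fixed 110 = 386
(All 15 nonempty subsets were checked; Site 4 only is lowest.)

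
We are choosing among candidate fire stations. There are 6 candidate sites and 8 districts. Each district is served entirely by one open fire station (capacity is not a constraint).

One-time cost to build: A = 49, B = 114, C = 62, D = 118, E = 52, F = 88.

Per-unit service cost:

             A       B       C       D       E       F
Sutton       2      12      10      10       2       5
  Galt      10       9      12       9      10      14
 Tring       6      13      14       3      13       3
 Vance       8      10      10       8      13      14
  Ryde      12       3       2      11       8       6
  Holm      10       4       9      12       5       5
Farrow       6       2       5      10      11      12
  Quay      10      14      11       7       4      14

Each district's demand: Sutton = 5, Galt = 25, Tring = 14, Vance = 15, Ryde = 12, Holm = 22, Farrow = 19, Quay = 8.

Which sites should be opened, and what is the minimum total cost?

For any fixed open set, each district goes to its cheapest open site; total = fixed + service.
{A, B}: Sutton→A 2·5=10, Galt→B 9·25=225, Tring→A 6·14=84, Vance→A 8·15=120, Ryde→B 3·12=36, Holm→B 4·22=88, Farrow→B 2·19=38, Quay→A 10·8=80. Service 681; fixed 163; total 844.
{A, B, E}: service 633 + fixed 215 = 848
{B, D, E}: service 591 + fixed 284 = 875
{A, B, C, D, E, F}: Sutton→A 2·5=10, Galt→B 9·25=225, Tring→D 3·14=42, Vance→A 8·15=120, Ryde→C 2·12=24, Holm→B 4·22=88, Farrow→B 2·19=38, Quay→E 4·8=32. Service 579; fixed 483; total 1062.
No other subset beats 844.

Open A and B; minimum total cost 844.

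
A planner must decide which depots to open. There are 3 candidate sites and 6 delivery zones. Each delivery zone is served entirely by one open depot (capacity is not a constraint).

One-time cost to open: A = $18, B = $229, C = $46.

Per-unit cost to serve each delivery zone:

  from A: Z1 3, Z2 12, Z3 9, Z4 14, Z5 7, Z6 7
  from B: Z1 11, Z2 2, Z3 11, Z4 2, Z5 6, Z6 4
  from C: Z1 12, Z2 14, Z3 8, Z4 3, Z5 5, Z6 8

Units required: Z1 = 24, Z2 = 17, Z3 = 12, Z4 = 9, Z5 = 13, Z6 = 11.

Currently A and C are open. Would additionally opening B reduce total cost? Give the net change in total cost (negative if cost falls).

Current service cost with {A, C}: 541.
Adding B: each delivery zone re-picks its cheapest; new service cost 329, saving 212.
Extra fixed cost: 229. Net change = 229 − 212 = 17.
(Totals: 605 → 622.)

No — net change +17 (cost rises by 17).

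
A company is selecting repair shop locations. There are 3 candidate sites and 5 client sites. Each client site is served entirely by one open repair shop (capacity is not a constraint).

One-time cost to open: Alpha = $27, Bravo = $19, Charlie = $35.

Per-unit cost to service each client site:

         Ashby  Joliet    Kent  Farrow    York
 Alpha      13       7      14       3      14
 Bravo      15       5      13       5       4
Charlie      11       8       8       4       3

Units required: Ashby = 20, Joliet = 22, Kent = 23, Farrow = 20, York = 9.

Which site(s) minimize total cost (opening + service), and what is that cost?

Open Bravo and Charlie; minimum total cost 675.

For any fixed open set, each client site goes to its cheapest open site; total = fixed + service.
{Bravo, Charlie}: Ashby→Charlie 11·20=220, Joliet→Bravo 5·22=110, Kent→Charlie 8·23=184, Farrow→Charlie 4·20=80, York→Charlie 3·9=27. Service 621; fixed 54; total 675.
{Alpha, Bravo, Charlie}: service 601 + fixed 81 = 682
{Alpha, Charlie}: Ashby→Charlie 11·20=220, Joliet→Alpha 7·22=154, Kent→Charlie 8·23=184, Farrow→Alpha 3·20=60, York→Charlie 3·9=27. Service 645; fixed 62; total 707.
{Bravo}: service 845 + fixed 19 = 864
(All 7 nonempty subsets were checked; Bravo and Charlie is lowest.)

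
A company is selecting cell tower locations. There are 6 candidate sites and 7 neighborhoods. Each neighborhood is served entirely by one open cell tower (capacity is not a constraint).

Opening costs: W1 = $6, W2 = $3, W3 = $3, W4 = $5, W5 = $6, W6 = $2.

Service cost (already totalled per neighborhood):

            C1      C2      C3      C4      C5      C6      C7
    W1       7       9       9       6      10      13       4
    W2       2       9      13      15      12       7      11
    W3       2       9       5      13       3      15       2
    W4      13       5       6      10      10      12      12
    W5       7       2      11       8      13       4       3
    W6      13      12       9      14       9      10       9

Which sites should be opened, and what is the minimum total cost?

Open W3 and W5; minimum total cost 35.

For any fixed open set, each neighborhood goes to its cheapest open site; total = fixed + service.
{W3, W5}: C1→W3 2, C2→W5 2, C3→W3 5, C4→W5 8, C5→W3 3, C6→W5 4, C7→W3 2. Service 26; fixed 9; total 35.
{W3, W5, W6}: C1→W3 2, C2→W5 2, C3→W3 5, C4→W5 8, C5→W3 3, C6→W5 4, C7→W3 2. Service 26; fixed 11; total 37.
{W2, W3, W5}: service 26 + fixed 12 = 38
{W1, W2, W3, W4, W5, W6}: service 24 + fixed 25 = 49
No other subset beats 35.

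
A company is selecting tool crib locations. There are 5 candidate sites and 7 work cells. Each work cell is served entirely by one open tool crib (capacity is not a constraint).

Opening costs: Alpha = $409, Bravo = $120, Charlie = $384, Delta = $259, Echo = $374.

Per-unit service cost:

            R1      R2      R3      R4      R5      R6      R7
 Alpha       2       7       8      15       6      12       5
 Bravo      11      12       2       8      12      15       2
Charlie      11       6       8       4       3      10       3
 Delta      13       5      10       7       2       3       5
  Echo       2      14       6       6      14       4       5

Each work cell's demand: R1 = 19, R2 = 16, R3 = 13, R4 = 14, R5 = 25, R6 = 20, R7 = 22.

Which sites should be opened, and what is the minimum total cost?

For any fixed open set, each work cell goes to its cheapest open site; total = fixed + service.
{Bravo, Delta}: R1→Bravo 11·19=209, R2→Delta 5·16=80, R3→Bravo 2·13=26, R4→Delta 7·14=98, R5→Delta 2·25=50, R6→Delta 3·20=60, R7→Bravo 2·22=44. Service 567; fixed 379; total 946.
{Delta}: service 775 + fixed 259 = 1034
{Delta, Echo}: service 500 + fixed 633 = 1133
{Alpha, Bravo, Charlie, Delta, Echo}: service 354 + fixed 1546 = 1900
No other subset beats 946.

Open Bravo and Delta; minimum total cost 946.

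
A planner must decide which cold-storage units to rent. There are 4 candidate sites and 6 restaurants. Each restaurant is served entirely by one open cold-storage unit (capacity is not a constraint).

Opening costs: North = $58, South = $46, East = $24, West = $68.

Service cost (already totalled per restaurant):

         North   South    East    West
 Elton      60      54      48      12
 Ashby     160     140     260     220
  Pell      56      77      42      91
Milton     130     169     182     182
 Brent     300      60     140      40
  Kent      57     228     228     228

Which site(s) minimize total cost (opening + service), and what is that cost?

For any fixed open set, each restaurant goes to its cheapest open site; total = fixed + service.
{North, West}: Elton→West 12, Ashby→North 160, Pell→North 56, Milton→North 130, Brent→West 40, Kent→North 57. Service 455; fixed 126; total 581.
{North, East, West}: service 441 + fixed 150 = 591
{North, South}: service 497 + fixed 104 = 601
{North, South, East, West}: Elton→West 12, Ashby→South 140, Pell→East 42, Milton→North 130, Brent→West 40, Kent→North 57. Service 421; fixed 196; total 617.
(All 15 nonempty subsets were checked; North and West is lowest.)

Open North and West; minimum total cost 581.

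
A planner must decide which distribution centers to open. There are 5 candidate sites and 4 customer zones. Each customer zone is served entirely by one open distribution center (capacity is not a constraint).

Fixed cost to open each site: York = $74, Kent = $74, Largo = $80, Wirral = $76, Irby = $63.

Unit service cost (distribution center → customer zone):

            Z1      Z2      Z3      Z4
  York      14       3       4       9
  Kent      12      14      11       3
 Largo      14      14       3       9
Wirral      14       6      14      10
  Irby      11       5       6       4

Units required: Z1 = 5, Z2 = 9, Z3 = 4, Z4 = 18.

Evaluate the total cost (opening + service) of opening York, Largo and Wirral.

Each customer zone is assigned to its cheapest site among the open ones.
{York, Largo, Wirral}: Z1→York 14·5=70, Z2→York 3·9=27, Z3→Largo 3·4=12, Z4→York 9·18=162. Service 271; fixed 230; total 501.

Total cost: 501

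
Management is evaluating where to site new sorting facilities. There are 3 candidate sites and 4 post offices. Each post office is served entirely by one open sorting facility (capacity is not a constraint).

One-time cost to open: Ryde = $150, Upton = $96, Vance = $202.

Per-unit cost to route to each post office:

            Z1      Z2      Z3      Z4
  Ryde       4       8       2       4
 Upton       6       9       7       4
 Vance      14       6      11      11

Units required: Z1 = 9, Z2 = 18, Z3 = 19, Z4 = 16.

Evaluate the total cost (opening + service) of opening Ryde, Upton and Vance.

Each post office is assigned to its cheapest site among the open ones.
{Ryde, Upton, Vance}: Z1→Ryde 4·9=36, Z2→Vance 6·18=108, Z3→Ryde 2·19=38, Z4→Ryde 4·16=64. Service 246; fixed 448; total 694.

Total cost: 694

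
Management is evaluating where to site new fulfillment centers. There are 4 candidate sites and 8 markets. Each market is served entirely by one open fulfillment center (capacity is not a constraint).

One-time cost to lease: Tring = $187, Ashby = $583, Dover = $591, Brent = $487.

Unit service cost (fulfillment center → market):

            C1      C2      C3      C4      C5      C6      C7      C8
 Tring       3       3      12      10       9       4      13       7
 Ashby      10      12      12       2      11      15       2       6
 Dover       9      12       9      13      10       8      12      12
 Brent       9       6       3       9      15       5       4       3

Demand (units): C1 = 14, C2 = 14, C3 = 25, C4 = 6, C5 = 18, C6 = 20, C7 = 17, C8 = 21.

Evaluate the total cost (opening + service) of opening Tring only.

Each market is assigned to its cheapest site among the open ones.
{Tring}: C1→Tring 3·14=42, C2→Tring 3·14=42, C3→Tring 12·25=300, C4→Tring 10·6=60, C5→Tring 9·18=162, C6→Tring 4·20=80, C7→Tring 13·17=221, C8→Tring 7·21=147. Service 1054; fixed 187; total 1241.

Total cost: 1241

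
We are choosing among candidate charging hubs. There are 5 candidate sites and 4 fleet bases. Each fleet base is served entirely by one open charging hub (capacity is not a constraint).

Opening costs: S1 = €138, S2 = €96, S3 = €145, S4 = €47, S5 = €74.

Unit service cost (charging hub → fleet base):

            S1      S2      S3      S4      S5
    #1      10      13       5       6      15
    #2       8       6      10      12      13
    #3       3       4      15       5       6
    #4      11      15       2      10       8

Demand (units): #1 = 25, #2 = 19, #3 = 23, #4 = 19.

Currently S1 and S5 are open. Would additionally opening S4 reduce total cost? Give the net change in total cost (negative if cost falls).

Yes — net change −53 (cost falls by 53).

Current service cost with {S1, S5}: 623.
Adding S4: each fleet base re-picks its cheapest; new service cost 523, saving 100.
Extra fixed cost: 47. Net change = 47 − 100 = -53.
(Totals: 835 → 782.)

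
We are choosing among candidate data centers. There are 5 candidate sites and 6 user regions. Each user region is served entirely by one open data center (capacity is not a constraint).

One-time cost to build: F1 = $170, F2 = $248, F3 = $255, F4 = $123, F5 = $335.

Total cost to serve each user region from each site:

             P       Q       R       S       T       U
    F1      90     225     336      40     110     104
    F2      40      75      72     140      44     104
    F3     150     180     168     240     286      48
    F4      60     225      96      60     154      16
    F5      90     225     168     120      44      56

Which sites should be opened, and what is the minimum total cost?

Open F2 and F4; minimum total cost 678.

For any fixed open set, each user region goes to its cheapest open site; total = fixed + service.
{F2, F4}: P→F2 40, Q→F2 75, R→F2 72, S→F4 60, T→F2 44, U→F4 16. Service 307; fixed 371; total 678.
{F2}: service 475 + fixed 248 = 723
{F4}: service 611 + fixed 123 = 734
{F1, F2, F3, F4, F5}: service 287 + fixed 1131 = 1418
No other subset beats 678.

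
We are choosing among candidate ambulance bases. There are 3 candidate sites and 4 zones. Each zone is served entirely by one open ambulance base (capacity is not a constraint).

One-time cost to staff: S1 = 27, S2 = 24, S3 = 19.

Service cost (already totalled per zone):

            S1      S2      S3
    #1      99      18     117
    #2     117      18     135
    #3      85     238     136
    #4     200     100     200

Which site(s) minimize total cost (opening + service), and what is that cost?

Open S1 and S2; minimum total cost 272.

For any fixed open set, each zone goes to its cheapest open site; total = fixed + service.
{S1, S2}: #1→S2 18, #2→S2 18, #3→S1 85, #4→S2 100. Service 221; fixed 51; total 272.
{S1, S2, S3}: service 221 + fixed 70 = 291
{S2, S3}: service 272 + fixed 43 = 315
{S3}: #1→S3 117, #2→S3 135, #3→S3 136, #4→S3 200. Service 588; fixed 19; total 607.
(All 7 nonempty subsets were checked; S1 and S2 is lowest.)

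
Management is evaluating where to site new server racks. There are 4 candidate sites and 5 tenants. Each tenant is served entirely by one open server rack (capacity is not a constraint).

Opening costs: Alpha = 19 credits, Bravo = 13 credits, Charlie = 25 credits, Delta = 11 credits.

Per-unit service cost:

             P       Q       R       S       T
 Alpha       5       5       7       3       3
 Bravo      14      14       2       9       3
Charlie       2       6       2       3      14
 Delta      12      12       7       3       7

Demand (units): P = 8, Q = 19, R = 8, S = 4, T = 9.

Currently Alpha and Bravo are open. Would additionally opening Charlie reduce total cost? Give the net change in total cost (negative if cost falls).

No — net change +1 (cost rises by 1).

Current service cost with {Alpha, Bravo}: 190.
Adding Charlie: each tenant re-picks its cheapest; new service cost 166, saving 24.
Extra fixed cost: 25. Net change = 25 − 24 = 1.
(Totals: 222 → 223.)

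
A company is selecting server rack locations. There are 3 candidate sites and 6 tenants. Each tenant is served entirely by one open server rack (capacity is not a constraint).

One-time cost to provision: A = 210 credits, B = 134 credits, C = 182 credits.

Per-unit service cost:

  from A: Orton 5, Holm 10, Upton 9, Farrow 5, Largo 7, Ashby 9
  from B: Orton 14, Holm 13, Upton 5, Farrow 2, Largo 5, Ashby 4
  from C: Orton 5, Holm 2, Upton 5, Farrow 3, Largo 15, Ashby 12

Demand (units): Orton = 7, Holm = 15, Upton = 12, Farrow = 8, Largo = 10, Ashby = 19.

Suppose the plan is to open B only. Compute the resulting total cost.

Total cost: 629

Each tenant is assigned to its cheapest site among the open ones.
{B}: Orton→B 14·7=98, Holm→B 13·15=195, Upton→B 5·12=60, Farrow→B 2·8=16, Largo→B 5·10=50, Ashby→B 4·19=76. Service 495; fixed 134; total 629.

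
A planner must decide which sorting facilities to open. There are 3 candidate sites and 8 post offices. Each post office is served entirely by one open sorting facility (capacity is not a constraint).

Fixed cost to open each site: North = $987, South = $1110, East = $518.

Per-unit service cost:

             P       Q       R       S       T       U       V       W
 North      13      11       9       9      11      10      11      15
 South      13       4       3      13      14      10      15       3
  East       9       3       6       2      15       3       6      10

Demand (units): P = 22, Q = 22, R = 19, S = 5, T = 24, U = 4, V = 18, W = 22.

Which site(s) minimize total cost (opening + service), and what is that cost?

For any fixed open set, each post office goes to its cheapest open site; total = fixed + service.
{East}: P→East 9·22=198, Q→East 3·22=66, R→East 6·19=114, S→East 2·5=10, T→East 15·24=360, U→East 3·4=12, V→East 6·18=108, W→East 10·22=220. Service 1088; fixed 518; total 1606.
{South}: P→South 13·22=286, Q→South 4·22=88, R→South 3·19=57, S→South 13·5=65, T→South 14·24=336, U→South 10·4=40, V→South 15·18=270, W→South 3·22=66. Service 1208; fixed 1110; total 2318.
{South, East}: service 853 + fixed 1628 = 2481
{North, South, East}: P→East 9·22=198, Q→East 3·22=66, R→South 3·19=57, S→East 2·5=10, T→North 11·24=264, U→East 3·4=12, V→East 6·18=108, W→South 3·22=66. Service 781; fixed 2615; total 3396.
(All 7 nonempty subsets were checked; East only is lowest.)

Open East only; minimum total cost 1606.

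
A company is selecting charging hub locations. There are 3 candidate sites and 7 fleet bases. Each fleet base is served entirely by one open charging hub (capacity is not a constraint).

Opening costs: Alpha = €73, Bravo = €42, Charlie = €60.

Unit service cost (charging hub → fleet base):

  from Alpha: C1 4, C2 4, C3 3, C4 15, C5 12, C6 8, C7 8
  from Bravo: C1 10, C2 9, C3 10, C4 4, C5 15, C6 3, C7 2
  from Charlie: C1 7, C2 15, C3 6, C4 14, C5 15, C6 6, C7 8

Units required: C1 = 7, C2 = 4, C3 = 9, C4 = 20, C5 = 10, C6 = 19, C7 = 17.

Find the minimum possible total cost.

For any fixed open set, each fleet base goes to its cheapest open site; total = fixed + service.
{Alpha, Bravo}: C1→Alpha 4·7=28, C2→Alpha 4·4=16, C3→Alpha 3·9=27, C4→Bravo 4·20=80, C5→Alpha 12·10=120, C6→Bravo 3·19=57, C7→Bravo 2·17=34. Service 362; fixed 115; total 477.
{Alpha, Bravo, Charlie}: service 362 + fixed 175 = 537
{Bravo}: C1→Bravo 10·7=70, C2→Bravo 9·4=36, C3→Bravo 10·9=90, C4→Bravo 4·20=80, C5→Bravo 15·10=150, C6→Bravo 3·19=57, C7→Bravo 2·17=34. Service 517; fixed 42; total 559.
No other subset beats 477.

Minimum total cost: 477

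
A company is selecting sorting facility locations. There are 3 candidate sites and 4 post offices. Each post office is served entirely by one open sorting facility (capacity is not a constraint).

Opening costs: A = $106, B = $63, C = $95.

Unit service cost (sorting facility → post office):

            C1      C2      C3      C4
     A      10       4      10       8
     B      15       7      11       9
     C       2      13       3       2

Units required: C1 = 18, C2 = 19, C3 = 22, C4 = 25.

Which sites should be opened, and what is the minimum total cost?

Open A and C; minimum total cost 429.

For any fixed open set, each post office goes to its cheapest open site; total = fixed + service.
{A, C}: C1→C 2·18=36, C2→A 4·19=76, C3→C 3·22=66, C4→C 2·25=50. Service 228; fixed 201; total 429.
{B, C}: C1→C 2·18=36, C2→B 7·19=133, C3→C 3·22=66, C4→C 2·25=50. Service 285; fixed 158; total 443.
{A, B, C}: C1→C 2·18=36, C2→A 4·19=76, C3→C 3·22=66, C4→C 2·25=50. Service 228; fixed 264; total 492.
{B}: service 870 + fixed 63 = 933
(All 7 nonempty subsets were checked; A and C is lowest.)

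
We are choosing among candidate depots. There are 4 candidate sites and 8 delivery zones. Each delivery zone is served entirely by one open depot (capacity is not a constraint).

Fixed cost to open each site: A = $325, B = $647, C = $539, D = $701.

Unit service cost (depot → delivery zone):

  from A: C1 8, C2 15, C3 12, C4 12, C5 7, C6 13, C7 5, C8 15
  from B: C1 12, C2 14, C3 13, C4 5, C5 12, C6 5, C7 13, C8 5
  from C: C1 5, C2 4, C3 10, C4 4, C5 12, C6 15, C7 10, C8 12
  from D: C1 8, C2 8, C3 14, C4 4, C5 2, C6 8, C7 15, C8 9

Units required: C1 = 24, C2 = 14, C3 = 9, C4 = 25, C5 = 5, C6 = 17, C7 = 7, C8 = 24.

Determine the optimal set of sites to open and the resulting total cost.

For any fixed open set, each delivery zone goes to its cheapest open site; total = fixed + service.
{C}: C1→C 5·24=120, C2→C 4·14=56, C3→C 10·9=90, C4→C 4·25=100, C5→C 12·5=60, C6→C 15·17=255, C7→C 10·7=70, C8→C 12·24=288. Service 1039; fixed 539; total 1578.
{D}: service 997 + fixed 701 = 1698
{B}: service 1082 + fixed 647 = 1729
{A, B, C, D}: C1→C 5·24=120, C2→C 4·14=56, C3→C 10·9=90, C4→C 4·25=100, C5→D 2·5=10, C6→B 5·17=85, C7→A 5·7=35, C8→B 5·24=120. Service 616; fixed 2212; total 2828.
No other subset beats 1578.

Open C only; minimum total cost 1578.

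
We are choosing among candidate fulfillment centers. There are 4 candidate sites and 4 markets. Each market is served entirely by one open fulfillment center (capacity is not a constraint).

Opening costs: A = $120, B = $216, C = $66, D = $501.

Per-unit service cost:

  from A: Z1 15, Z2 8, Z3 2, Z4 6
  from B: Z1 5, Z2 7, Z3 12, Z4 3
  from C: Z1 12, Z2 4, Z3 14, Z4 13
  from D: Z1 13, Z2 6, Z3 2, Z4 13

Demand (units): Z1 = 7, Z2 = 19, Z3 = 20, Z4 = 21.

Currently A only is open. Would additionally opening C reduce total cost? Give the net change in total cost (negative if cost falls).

Current service cost with {A}: 423.
Adding C: each market re-picks its cheapest; new service cost 326, saving 97.
Extra fixed cost: 66. Net change = 66 − 97 = -31.
(Totals: 543 → 512.)

Yes — net change −31 (cost falls by 31).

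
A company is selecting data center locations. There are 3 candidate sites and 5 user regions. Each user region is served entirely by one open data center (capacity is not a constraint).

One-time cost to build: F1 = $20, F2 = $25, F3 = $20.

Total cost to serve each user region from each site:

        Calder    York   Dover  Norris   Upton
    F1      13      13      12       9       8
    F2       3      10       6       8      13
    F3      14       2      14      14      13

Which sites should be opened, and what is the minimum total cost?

For any fixed open set, each user region goes to its cheapest open site; total = fixed + service.
{F2}: Calder→F2 3, York→F2 10, Dover→F2 6, Norris→F2 8, Upton→F2 13. Service 40; fixed 25; total 65.
{F1}: service 55 + fixed 20 = 75
{F2, F3}: service 32 + fixed 45 = 77
{F1, F2, F3}: service 27 + fixed 65 = 92
No other subset beats 65.

Open F2 only; minimum total cost 65.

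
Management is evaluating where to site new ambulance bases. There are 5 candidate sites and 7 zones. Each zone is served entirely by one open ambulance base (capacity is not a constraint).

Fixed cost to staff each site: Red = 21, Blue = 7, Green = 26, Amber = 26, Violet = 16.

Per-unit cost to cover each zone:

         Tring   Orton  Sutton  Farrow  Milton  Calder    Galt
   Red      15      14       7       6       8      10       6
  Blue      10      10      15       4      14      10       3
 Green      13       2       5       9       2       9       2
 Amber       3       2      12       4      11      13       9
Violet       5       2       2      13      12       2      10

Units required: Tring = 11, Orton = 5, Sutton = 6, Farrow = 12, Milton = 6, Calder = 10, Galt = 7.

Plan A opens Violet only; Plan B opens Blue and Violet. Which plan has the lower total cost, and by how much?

Plan A: {Violet}: Tring→Violet 5·11=55, Orton→Violet 2·5=10, Sutton→Violet 2·6=12, Farrow→Violet 13·12=156, Milton→Violet 12·6=72, Calder→Violet 2·10=20, Galt→Violet 10·7=70. Service 395; fixed 16; total 411.
Plan B: {Blue, Violet}: Tring→Violet 5·11=55, Orton→Violet 2·5=10, Sutton→Violet 2·6=12, Farrow→Blue 4·12=48, Milton→Violet 12·6=72, Calder→Violet 2·10=20, Galt→Blue 3·7=21. Service 238; fixed 23; total 261.
Difference: |411 − 261| = 150.

Plan B is cheaper by 150.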